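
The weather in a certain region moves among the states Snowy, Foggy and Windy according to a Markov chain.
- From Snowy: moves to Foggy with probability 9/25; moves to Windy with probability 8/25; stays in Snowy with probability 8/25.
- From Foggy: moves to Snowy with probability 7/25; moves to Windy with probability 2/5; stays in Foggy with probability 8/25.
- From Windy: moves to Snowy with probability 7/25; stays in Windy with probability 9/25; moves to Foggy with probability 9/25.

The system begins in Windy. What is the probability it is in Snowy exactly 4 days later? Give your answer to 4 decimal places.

Propagate the distribution vector 4 days from Windy.
After 0 days: (0.0000, 0.0000, 1.0000)
After 1 day: (0.2800, 0.3600, 0.3600)
After 2 days: (0.2912, 0.3456, 0.3632)
After 3 days: (0.2916, 0.3462, 0.3622)
After 4 days: (0.2917, 0.3462, 0.3622)
P(in Snowy after 4 days) = 0.2917

0.2917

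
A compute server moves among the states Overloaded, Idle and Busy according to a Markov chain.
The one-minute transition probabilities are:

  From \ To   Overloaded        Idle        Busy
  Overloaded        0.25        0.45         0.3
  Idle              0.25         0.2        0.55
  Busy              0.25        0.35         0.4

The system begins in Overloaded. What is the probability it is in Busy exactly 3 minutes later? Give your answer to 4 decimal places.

0.4211

Propagate the distribution vector 3 minutes from Overloaded.
After 0 minutes: (1.0000, 0.0000, 0.0000)
After 1 minute: (0.2500, 0.4500, 0.3000)
After 2 minutes: (0.2500, 0.3075, 0.4425)
After 3 minutes: (0.2500, 0.3289, 0.4211)
P(in Busy after 3 minutes) = 0.4211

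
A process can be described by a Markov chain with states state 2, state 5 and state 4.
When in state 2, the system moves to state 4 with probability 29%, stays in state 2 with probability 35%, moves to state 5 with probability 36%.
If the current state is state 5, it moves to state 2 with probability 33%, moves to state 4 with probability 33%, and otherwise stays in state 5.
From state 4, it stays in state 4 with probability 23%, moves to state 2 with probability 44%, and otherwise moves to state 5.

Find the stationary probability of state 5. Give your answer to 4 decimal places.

Let the stationary distribution be π with π = πP and π_1 + π_2 + π_3 = 1.
π_1 = 0.35·π_1 + 0.33·π_2 + 0.44·π_3
π_2 = 0.36·π_1 + 0.34·π_2 + 0.33·π_3
Solving with the normalization constraint gives π = (0.3689, 0.3445, 0.2866).
So the stationary probability of state 5 is 0.3445.

0.3445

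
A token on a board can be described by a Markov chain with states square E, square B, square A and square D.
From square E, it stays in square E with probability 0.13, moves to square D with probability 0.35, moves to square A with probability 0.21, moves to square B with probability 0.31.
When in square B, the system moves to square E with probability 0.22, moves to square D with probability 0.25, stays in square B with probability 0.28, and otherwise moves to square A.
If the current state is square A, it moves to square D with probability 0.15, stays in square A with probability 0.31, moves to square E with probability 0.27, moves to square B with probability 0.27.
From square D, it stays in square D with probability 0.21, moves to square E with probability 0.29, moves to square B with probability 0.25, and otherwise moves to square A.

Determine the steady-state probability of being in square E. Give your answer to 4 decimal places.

0.2289

Let the stationary distribution be π with π = πP and π_1 + π_2 + π_3 + π_4 = 1.
π_1 = 0.13·π_1 + 0.22·π_2 + 0.27·π_3 + 0.29·π_4
π_2 = 0.31·π_1 + 0.28·π_2 + 0.27·π_3 + 0.25·π_4
π_3 = 0.21·π_1 + 0.25·π_2 + 0.31·π_3 + 0.25·π_4
Solving with the normalization constraint gives π = (0.2289, 0.2772, 0.2562, 0.2378).
So the stationary probability of square E is 0.2289.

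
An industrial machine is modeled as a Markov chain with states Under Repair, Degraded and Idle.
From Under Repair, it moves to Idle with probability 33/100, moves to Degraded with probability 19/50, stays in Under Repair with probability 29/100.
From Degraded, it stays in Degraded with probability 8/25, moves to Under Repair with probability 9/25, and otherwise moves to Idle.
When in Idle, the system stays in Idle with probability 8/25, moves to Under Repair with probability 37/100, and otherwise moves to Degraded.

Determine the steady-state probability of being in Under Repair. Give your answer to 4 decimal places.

Let the stationary distribution be π with π = πP and π_1 + π_2 + π_3 = 1.
π_1 = 0.29·π_1 + 0.36·π_2 + 0.37·π_3
π_2 = 0.38·π_1 + 0.32·π_2 + 0.31·π_3
Solving with the normalization constraint gives π = (0.3395, 0.3371, 0.3234).
So the stationary probability of Under Repair is 0.3395.

0.3395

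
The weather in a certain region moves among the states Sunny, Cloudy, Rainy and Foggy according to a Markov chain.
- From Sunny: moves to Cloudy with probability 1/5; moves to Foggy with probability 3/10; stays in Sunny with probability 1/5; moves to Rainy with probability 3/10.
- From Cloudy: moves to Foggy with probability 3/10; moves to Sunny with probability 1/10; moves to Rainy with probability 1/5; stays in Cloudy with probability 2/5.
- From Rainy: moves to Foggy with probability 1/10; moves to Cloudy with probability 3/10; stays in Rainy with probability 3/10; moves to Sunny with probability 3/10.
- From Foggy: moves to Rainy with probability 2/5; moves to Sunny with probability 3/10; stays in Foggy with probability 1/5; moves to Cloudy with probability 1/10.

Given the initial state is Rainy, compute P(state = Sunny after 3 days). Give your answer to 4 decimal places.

0.2230

Propagate the distribution vector 3 days from Rainy.
After 0 days: (0.0000, 0.0000, 1.0000, 0.0000)
After 1 day: (0.3000, 0.3000, 0.3000, 0.1000)
After 2 days: (0.2100, 0.2800, 0.2800, 0.2300)
After 3 days: (0.2230, 0.2610, 0.2950, 0.2210)
P(in Sunny after 3 days) = 0.2230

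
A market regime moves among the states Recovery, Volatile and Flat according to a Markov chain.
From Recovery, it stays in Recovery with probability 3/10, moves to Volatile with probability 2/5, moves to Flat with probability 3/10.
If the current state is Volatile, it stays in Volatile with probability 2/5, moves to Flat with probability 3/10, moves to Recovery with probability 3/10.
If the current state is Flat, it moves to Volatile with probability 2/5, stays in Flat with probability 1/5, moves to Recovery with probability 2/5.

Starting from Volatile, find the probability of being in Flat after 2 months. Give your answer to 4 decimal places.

Sum over the intermediate state after 1 month:
P = P(Volatile→Recovery)·P(Recovery→Flat) + P(Volatile→Volatile)·P(Volatile→Flat) + P(Volatile→Flat)·P(Flat→Flat)
  = 0.3×0.3 + 0.4×0.3 + 0.3×0.2
  = 0.0900 + 0.1200 + 0.0600 = 0.2700

0.2700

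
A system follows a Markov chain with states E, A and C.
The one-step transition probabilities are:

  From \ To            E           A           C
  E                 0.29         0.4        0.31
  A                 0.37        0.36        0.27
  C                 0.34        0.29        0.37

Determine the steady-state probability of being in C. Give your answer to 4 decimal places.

0.3148

Let the stationary distribution be π with π = πP and π_1 + π_2 + π_3 = 1.
π_1 = 0.29·π_1 + 0.37·π_2 + 0.34·π_3
π_2 = 0.4·π_1 + 0.36·π_2 + 0.29·π_3
Solving with the normalization constraint gives π = (0.3338, 0.3513, 0.3148).
So the stationary probability of C is 0.3148.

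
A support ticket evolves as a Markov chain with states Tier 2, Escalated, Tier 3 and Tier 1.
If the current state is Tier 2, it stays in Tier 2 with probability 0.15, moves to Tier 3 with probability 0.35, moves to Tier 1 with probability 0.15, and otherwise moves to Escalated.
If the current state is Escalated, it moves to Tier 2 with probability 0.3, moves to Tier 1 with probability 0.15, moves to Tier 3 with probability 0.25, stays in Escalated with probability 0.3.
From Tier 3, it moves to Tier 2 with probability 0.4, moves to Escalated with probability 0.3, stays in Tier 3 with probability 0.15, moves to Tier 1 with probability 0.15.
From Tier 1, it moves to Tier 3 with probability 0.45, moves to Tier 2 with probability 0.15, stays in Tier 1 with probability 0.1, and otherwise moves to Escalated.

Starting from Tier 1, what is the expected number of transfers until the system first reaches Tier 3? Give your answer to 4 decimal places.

Let t(s) be the expected number of transfers to first reach Tier 3 from state s, with t(Tier 3) = 0. Conditioning on the first transfer:
t(Tier 2) = 1 + 0.15·t(Tier 2) + 0.35·t(Escalated) + 0.15·t(Tier 1)
t(Escalated) = 1 + 0.3·t(Tier 2) + 0.3·t(Escalated) + 0.15·t(Tier 1)
t(Tier 1) = 1 + 0.15·t(Tier 2) + 0.3·t(Escalated) + 0.1·t(Tier 1)
Solving: t(Tier 2) = 3.0154, t(Escalated) = 3.3026, t(Tier 1) = 2.7145.
Expected transfers from Tier 1 to Tier 3: 2.7145.

2.7145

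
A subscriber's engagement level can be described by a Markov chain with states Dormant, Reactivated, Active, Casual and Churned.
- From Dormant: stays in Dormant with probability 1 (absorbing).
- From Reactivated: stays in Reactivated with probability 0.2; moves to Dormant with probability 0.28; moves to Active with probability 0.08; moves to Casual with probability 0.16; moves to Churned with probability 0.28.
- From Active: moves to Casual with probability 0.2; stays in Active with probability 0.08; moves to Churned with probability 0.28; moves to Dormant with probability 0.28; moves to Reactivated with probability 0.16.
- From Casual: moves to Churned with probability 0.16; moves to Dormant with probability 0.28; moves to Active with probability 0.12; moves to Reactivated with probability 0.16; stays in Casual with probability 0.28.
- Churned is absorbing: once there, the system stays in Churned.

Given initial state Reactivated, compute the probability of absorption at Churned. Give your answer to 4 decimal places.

Let h(s) be the probability of absorption at Churned starting from transient state s. Then h(Churned) = 1 and h(Dormant) = 0. By first-step analysis:
h(Reactivated) = 0.28·0 + 0.2·h(Reactivated) + 0.08·h(Active) + 0.16·h(Casual) + 0.28·1
h(Active) = 0.28·0 + 0.16·h(Reactivated) + 0.08·h(Active) + 0.2·h(Casual) + 0.28·1
h(Casual) = 0.28·0 + 0.16·h(Reactivated) + 0.12·h(Active) + 0.28·h(Casual) + 0.16·1
Solving: h(Reactivated) = 0.4793, h(Active) = 0.4764, h(Casual) = 0.4081.
Starting from Reactivated, the probability is 0.4793.

0.4793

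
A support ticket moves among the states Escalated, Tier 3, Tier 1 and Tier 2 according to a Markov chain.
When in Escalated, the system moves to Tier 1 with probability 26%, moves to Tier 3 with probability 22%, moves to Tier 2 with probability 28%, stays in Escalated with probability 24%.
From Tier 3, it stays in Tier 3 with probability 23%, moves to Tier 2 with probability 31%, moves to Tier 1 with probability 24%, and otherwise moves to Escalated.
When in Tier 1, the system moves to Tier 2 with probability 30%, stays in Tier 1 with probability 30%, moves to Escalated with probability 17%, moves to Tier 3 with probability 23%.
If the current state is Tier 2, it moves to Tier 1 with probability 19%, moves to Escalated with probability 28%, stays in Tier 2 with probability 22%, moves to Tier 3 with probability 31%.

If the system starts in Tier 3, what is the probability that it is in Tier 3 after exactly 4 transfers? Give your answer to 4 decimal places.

Propagate the distribution vector 4 transfers from Tier 3.
After 0 transfers: (0.0000, 1.0000, 0.0000, 0.0000)
After 1 transfer: (0.2200, 0.2300, 0.2400, 0.3100)
After 2 transfers: (0.2310, 0.2526, 0.2433, 0.2731)
After 3 transfers: (0.2288, 0.2495, 0.2456, 0.2761)
After 4 transfers: (0.2289, 0.2498, 0.2455, 0.2758)
P(in Tier 3 after 4 transfers) = 0.2498

0.2498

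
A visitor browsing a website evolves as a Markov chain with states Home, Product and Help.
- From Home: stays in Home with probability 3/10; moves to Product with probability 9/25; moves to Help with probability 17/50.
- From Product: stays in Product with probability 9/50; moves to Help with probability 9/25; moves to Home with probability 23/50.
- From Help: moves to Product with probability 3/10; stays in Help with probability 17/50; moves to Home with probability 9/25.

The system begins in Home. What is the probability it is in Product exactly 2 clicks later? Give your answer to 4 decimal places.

0.2748

Sum over the intermediate state after 1 click:
P = P(Home→Home)·P(Home→Product) + P(Home→Product)·P(Product→Product) + P(Home→Help)·P(Help→Product)
  = 0.3×0.36 + 0.36×0.18 + 0.34×0.3
  = 0.1080 + 0.0648 + 0.1020 = 0.2748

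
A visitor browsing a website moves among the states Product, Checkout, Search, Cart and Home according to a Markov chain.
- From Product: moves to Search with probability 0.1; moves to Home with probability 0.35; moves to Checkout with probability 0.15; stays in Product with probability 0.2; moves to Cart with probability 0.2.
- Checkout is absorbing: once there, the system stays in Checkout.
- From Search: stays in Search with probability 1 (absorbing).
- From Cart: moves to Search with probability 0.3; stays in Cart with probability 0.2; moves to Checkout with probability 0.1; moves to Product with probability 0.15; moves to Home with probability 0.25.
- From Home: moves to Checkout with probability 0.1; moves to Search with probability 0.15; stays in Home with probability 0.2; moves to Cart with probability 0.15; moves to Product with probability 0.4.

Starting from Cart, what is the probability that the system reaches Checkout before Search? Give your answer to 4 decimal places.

Let h(s) be the probability of absorption at Checkout starting from transient state s. Then h(Checkout) = 1 and h(Search) = 0. By first-step analysis:
h(Product) = 0.2·h(Product) + 0.15·1 + 0.1·0 + 0.2·h(Cart) + 0.35·h(Home)
h(Cart) = 0.15·h(Product) + 0.1·1 + 0.3·0 + 0.2·h(Cart) + 0.25·h(Home)
h(Home) = 0.4·h(Product) + 0.1·1 + 0.15·0 + 0.15·h(Cart) + 0.2·h(Home)
Solving: h(Product) = 0.4546, h(Cart) = 0.3403, h(Home) = 0.4161.
Starting from Cart, the probability is 0.3403.

0.3403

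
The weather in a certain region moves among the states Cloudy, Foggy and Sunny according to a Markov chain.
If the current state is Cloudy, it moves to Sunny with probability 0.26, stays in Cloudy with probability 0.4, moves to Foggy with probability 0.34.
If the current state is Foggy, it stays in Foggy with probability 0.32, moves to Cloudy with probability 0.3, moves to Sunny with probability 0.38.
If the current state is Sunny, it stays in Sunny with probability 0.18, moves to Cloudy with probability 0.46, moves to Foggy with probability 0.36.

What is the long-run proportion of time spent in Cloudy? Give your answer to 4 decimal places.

Let the stationary distribution be π with π = πP and π_1 + π_2 + π_3 = 1.
π_1 = 0.4·π_1 + 0.3·π_2 + 0.46·π_3
π_2 = 0.34·π_1 + 0.32·π_2 + 0.36·π_3
Solving with the normalization constraint gives π = (0.3828, 0.3388, 0.2784).
So the stationary probability of Cloudy is 0.3828.

0.3828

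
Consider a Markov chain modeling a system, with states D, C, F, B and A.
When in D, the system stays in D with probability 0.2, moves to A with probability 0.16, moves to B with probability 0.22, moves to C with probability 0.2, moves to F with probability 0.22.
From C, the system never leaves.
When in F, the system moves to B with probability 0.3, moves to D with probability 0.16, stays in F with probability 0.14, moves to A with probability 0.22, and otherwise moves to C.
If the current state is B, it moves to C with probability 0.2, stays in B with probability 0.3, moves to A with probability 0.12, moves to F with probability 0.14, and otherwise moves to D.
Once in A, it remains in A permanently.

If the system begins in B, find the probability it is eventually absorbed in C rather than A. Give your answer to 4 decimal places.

0.5767

Let h(s) be the probability of absorption at C starting from transient state s. Then h(C) = 1 and h(A) = 0. By first-step analysis:
h(D) = 0.2·h(D) + 0.2·1 + 0.22·h(F) + 0.22·h(B) + 0.16·0
h(F) = 0.16·h(D) + 0.18·1 + 0.14·h(F) + 0.3·h(B) + 0.22·0
h(B) = 0.24·h(D) + 0.2·1 + 0.14·h(F) + 0.3·h(B) + 0.12·0
Solving: h(D) = 0.5496, h(F) = 0.5127, h(B) = 0.5767.
Starting from B, the probability is 0.5767.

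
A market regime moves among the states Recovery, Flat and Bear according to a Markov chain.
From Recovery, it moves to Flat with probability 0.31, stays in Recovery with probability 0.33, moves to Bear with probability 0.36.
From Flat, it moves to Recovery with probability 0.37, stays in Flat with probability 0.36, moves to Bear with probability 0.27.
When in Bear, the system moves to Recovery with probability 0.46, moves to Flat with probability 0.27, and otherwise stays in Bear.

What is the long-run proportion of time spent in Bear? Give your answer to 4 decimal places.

Let the stationary distribution be π with π = πP and π_1 + π_2 + π_3 = 1.
π_1 = 0.33·π_1 + 0.37·π_2 + 0.46·π_3
π_2 = 0.31·π_1 + 0.36·π_2 + 0.27·π_3
Solving with the normalization constraint gives π = (0.3821, 0.3135, 0.3044).
So the stationary probability of Bear is 0.3044.

0.3044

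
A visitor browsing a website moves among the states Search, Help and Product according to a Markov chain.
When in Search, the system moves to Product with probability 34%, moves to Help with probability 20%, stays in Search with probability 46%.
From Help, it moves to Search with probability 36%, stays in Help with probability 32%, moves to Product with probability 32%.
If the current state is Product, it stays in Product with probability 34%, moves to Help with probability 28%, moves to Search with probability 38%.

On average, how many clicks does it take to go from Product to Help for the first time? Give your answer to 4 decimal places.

Let t(s) be the expected number of clicks to first reach Help from state s, with t(Help) = 0. Conditioning on the first click:
t(Search) = 1 + 0.46·t(Search) + 0.34·t(Product)
t(Product) = 1 + 0.38·t(Search) + 0.34·t(Product)
Solving: t(Search) = 4.4014, t(Product) = 4.0493.
Expected clicks from Product to Help: 4.0493.

4.0493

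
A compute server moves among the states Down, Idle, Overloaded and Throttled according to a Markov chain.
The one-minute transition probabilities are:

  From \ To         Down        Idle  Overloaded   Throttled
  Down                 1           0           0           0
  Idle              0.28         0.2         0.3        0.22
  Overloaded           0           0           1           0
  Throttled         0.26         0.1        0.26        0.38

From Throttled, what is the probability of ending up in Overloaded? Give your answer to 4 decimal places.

Let h(s) be the probability of absorption at Overloaded starting from transient state s. Then h(Overloaded) = 1 and h(Down) = 0. By first-step analysis:
h(Idle) = 0.28·0 + 0.2·h(Idle) + 0.3·1 + 0.22·h(Throttled)
h(Throttled) = 0.26·0 + 0.1·h(Idle) + 0.26·1 + 0.38·h(Throttled)
Solving: h(Idle) = 0.5131, h(Throttled) = 0.5021.
Starting from Throttled, the probability is 0.5021.

0.5021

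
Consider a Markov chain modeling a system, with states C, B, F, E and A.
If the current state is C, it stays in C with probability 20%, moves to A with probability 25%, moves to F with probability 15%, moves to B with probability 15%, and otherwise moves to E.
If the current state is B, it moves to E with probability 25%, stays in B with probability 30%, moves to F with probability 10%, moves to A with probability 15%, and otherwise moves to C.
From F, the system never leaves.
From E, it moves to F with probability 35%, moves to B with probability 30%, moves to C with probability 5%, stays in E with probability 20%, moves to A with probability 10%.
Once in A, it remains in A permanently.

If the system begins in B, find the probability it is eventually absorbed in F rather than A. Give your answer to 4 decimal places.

0.5205

Let h(s) be the probability of absorption at F starting from transient state s. Then h(F) = 1 and h(A) = 0. By first-step analysis:
h(C) = 0.2·h(C) + 0.15·h(B) + 0.15·1 + 0.25·h(E) + 0.25·0
h(B) = 0.2·h(C) + 0.3·h(B) + 0.1·1 + 0.25·h(E) + 0.15·0
h(E) = 0.05·h(C) + 0.3·h(B) + 0.35·1 + 0.2·h(E) + 0.1·0
Solving: h(C) = 0.4924, h(B) = 0.5205, h(E) = 0.6635.
Starting from B, the probability is 0.5205.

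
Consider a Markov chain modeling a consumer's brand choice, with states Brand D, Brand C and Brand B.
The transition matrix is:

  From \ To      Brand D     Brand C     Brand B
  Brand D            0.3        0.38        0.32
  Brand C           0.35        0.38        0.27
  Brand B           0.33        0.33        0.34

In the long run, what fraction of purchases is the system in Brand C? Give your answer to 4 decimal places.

0.3646

Let the stationary distribution be π with π = πP and π_1 + π_2 + π_3 = 1.
π_1 = 0.3·π_1 + 0.35·π_2 + 0.33·π_3
π_2 = 0.38·π_1 + 0.38·π_2 + 0.33·π_3
Solving with the normalization constraint gives π = (0.3275, 0.3646, 0.3079).
So the stationary probability of Brand C is 0.3646.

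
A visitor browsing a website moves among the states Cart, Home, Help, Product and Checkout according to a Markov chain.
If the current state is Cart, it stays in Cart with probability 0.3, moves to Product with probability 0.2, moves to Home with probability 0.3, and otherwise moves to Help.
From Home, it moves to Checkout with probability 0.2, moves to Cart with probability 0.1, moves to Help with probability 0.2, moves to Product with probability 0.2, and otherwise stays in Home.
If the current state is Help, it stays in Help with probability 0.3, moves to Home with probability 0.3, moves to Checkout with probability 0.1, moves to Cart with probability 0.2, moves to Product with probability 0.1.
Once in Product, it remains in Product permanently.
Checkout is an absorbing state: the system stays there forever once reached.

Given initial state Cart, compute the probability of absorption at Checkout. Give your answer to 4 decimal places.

0.3162

Let h(s) be the probability of absorption at Checkout starting from transient state s. Then h(Checkout) = 1 and h(Product) = 0. By first-step analysis:
h(Cart) = 0.3·h(Cart) + 0.3·h(Home) + 0.2·h(Help) + 0.2·0
h(Home) = 0.1·h(Cart) + 0.3·h(Home) + 0.2·h(Help) + 0.2·0 + 0.2·1
h(Help) = 0.2·h(Cart) + 0.3·h(Home) + 0.3·h(Help) + 0.1·0 + 0.1·1
Solving: h(Cart) = 0.3162, h(Home) = 0.4530, h(Help) = 0.4274.
Starting from Cart, the probability is 0.3162.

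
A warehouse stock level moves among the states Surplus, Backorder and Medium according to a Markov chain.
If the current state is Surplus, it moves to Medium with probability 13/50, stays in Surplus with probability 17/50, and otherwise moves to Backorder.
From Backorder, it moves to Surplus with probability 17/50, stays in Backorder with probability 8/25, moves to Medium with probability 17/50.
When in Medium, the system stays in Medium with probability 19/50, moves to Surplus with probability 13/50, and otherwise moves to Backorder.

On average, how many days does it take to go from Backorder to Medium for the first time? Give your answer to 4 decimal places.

Let t(s) be the expected number of days to first reach Medium from state s, with t(Medium) = 0. Conditioning on the first day:
t(Surplus) = 1 + 0.34·t(Surplus) + 0.4·t(Backorder)
t(Backorder) = 1 + 0.34·t(Surplus) + 0.32·t(Backorder)
Solving: t(Surplus) = 3.4527, t(Backorder) = 3.1969.
Expected days from Backorder to Medium: 3.1969.

3.1969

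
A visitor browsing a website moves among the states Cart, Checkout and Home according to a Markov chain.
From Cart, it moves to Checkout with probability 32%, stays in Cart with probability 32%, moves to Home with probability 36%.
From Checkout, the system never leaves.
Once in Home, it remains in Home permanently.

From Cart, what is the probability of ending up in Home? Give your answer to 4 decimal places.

0.5294

Let h(s) be the probability of absorption at Home starting from transient state s. Then h(Home) = 1 and h(Checkout) = 0. By first-step analysis:
h(Cart) = 0.32·h(Cart) + 0.32·0 + 0.36·1
Solving: h(Cart) = 0.5294.
Starting from Cart, the probability is 0.5294.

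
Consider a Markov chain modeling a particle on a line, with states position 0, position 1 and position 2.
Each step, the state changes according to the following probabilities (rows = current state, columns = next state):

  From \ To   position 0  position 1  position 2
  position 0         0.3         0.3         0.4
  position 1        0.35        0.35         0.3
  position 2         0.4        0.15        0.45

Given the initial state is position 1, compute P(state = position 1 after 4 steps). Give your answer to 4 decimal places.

Propagate the distribution vector 4 steps from position 1.
After 0 steps: (0.0000, 1.0000, 0.0000)
After 1 step: (0.3500, 0.3500, 0.3000)
After 2 steps: (0.3475, 0.2725, 0.3800)
After 3 steps: (0.3516, 0.2566, 0.3918)
After 4 steps: (0.3520, 0.2541, 0.3939)
P(in position 1 after 4 steps) = 0.2541

0.2541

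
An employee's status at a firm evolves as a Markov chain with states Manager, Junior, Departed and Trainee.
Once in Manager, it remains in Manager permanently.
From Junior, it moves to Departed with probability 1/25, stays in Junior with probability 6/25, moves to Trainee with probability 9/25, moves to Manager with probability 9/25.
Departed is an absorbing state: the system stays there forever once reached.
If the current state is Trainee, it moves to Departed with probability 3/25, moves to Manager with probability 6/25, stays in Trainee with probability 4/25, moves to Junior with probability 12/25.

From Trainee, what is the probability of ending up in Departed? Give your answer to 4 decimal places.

0.2371

Let h(s) be the probability of absorption at Departed starting from transient state s. Then h(Departed) = 1 and h(Manager) = 0. By first-step analysis:
h(Junior) = 0.36·0 + 0.24·h(Junior) + 0.04·1 + 0.36·h(Trainee)
h(Trainee) = 0.24·0 + 0.48·h(Junior) + 0.12·1 + 0.16·h(Trainee)
Solving: h(Junior) = 0.1649, h(Trainee) = 0.2371.
Starting from Trainee, the probability is 0.2371.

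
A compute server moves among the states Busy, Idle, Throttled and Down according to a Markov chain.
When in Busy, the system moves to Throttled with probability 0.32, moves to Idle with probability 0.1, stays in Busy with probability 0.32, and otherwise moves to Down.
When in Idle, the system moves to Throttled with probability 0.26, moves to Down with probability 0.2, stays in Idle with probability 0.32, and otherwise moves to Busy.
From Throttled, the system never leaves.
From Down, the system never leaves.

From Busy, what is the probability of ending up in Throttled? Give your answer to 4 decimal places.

0.5531

Let h(s) be the probability of absorption at Throttled starting from transient state s. Then h(Throttled) = 1 and h(Down) = 0. By first-step analysis:
h(Busy) = 0.32·h(Busy) + 0.1·h(Idle) + 0.32·1 + 0.26·0
h(Idle) = 0.22·h(Busy) + 0.32·h(Idle) + 0.26·1 + 0.2·0
Solving: h(Busy) = 0.5531, h(Idle) = 0.5613.
Starting from Busy, the probability is 0.5531.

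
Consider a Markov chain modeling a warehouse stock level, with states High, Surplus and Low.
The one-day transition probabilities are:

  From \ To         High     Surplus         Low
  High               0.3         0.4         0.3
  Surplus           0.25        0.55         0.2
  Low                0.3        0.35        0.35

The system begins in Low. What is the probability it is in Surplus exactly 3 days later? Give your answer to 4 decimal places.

Propagate the distribution vector 3 days from Low.
After 0 days: (0.0000, 0.0000, 1.0000)
After 1 day: (0.3000, 0.3500, 0.3500)
After 2 days: (0.2825, 0.4350, 0.2825)
After 3 days: (0.2783, 0.4511, 0.2706)
P(in Surplus after 3 days) = 0.4511

0.4511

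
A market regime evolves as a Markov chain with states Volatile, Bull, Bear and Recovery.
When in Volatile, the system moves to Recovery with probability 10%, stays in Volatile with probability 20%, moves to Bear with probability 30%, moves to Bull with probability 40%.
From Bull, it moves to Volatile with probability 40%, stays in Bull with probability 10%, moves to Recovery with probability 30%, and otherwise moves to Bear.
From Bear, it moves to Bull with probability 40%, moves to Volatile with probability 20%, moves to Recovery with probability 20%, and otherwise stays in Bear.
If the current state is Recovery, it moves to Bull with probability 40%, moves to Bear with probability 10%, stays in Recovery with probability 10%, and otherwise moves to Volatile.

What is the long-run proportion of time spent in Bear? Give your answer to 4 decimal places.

0.2115

Let the stationary distribution be π with π = πP and π_1 + π_2 + π_3 + π_4 = 1.
π_1 = 0.2·π_1 + 0.4·π_2 + 0.2·π_3 + 0.4·π_4
π_2 = 0.4·π_1 + 0.1·π_2 + 0.4·π_3 + 0.4·π_4
π_3 = 0.3·π_1 + 0.2·π_2 + 0.2·π_3 + 0.1·π_4
Solving with the normalization constraint gives π = (0.2981, 0.3077, 0.2115, 0.1827).
So the stationary probability of Bear is 0.2115.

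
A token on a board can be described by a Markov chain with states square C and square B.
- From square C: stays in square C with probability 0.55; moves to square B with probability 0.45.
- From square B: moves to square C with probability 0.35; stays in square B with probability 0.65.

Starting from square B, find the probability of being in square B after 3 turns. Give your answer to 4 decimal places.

0.5660

Propagate the distribution vector 3 turns from square B.
After 0 turns: (0.0000, 1.0000)
After 1 turn: (0.3500, 0.6500)
After 2 turns: (0.4200, 0.5800)
After 3 turns: (0.4340, 0.5660)
P(in square B after 3 turns) = 0.5660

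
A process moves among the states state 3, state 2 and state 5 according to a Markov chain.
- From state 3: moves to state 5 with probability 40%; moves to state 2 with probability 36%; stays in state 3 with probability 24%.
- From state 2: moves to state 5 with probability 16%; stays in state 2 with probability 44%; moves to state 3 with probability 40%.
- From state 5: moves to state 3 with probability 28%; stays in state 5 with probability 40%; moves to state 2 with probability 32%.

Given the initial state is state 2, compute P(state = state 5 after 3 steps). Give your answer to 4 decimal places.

Propagate the distribution vector 3 steps from state 2.
After 0 steps: (0.0000, 1.0000, 0.0000)
After 1 step: (0.4000, 0.4400, 0.1600)
After 2 steps: (0.3168, 0.3888, 0.2944)
After 3 steps: (0.3140, 0.3793, 0.3067)
P(in state 5 after 3 steps) = 0.3067

0.3067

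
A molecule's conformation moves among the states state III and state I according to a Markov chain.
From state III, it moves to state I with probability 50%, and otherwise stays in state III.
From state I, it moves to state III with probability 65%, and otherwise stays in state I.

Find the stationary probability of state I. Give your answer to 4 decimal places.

Let the stationary distribution be π with π = πP and π_1 + π_2 = 1.
π_1 = 0.5·π_1 + 0.65·π_2
Solving with the normalization constraint gives π = (0.5652, 0.4348).
So the stationary probability of state I is 0.4348.

0.4348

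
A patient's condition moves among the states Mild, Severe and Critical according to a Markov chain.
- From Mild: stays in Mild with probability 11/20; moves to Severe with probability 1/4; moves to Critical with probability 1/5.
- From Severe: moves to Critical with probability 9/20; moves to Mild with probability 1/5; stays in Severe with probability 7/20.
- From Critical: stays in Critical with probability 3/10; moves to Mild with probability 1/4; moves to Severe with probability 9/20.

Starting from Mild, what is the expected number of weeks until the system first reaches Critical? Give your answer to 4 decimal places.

Let t(s) be the expected number of weeks to first reach Critical from state s, with t(Critical) = 0. Conditioning on the first week:
t(Mild) = 1 + 0.55·t(Mild) + 0.25·t(Severe)
t(Severe) = 1 + 0.2·t(Mild) + 0.35·t(Severe)
Solving: t(Mild) = 3.7113, t(Severe) = 2.6804.
Expected weeks from Mild to Critical: 3.7113.

3.7113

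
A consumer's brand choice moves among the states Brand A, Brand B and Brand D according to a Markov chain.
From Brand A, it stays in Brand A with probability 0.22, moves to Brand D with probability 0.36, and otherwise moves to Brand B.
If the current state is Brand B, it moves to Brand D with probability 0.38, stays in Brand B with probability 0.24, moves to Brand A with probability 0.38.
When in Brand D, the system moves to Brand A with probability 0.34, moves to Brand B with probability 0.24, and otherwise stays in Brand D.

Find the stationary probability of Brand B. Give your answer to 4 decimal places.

Let the stationary distribution be π with π = πP and π_1 + π_2 + π_3 = 1.
π_1 = 0.22·π_1 + 0.38·π_2 + 0.34·π_3
π_2 = 0.42·π_1 + 0.24·π_2 + 0.24·π_3
Solving with the normalization constraint gives π = (0.3142, 0.2965, 0.3893).
So the stationary probability of Brand B is 0.2965.

0.2965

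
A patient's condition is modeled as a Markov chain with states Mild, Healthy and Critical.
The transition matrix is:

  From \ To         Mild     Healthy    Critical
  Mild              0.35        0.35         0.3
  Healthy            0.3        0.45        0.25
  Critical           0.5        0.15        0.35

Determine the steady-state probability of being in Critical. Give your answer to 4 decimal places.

0.2988

Let the stationary distribution be π with π = πP and π_1 + π_2 + π_3 = 1.
π_1 = 0.35·π_1 + 0.3·π_2 + 0.5·π_3
π_2 = 0.35·π_1 + 0.45·π_2 + 0.15·π_3
Solving with the normalization constraint gives π = (0.3787, 0.3225, 0.2988).
So the stationary probability of Critical is 0.2988.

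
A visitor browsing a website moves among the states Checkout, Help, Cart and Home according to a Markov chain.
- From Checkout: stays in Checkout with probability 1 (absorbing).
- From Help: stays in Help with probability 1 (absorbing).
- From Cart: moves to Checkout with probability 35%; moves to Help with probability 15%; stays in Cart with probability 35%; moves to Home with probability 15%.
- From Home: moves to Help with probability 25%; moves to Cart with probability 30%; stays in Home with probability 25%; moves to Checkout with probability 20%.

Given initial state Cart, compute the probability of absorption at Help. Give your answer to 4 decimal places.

0.3390

Let h(s) be the probability of absorption at Help starting from transient state s. Then h(Help) = 1 and h(Checkout) = 0. By first-step analysis:
h(Cart) = 0.35·0 + 0.15·1 + 0.35·h(Cart) + 0.15·h(Home)
h(Home) = 0.2·0 + 0.25·1 + 0.3·h(Cart) + 0.25·h(Home)
Solving: h(Cart) = 0.3390, h(Home) = 0.4689.
Starting from Cart, the probability is 0.3390.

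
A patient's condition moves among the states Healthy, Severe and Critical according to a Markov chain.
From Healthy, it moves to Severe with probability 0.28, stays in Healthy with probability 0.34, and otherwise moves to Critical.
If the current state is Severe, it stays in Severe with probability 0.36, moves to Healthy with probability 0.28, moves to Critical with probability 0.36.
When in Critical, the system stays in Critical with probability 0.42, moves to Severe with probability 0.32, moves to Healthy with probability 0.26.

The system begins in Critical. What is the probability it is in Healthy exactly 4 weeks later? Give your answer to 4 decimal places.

Propagate the distribution vector 4 weeks from Critical.
After 0 weeks: (0.0000, 0.0000, 1.0000)
After 1 week: (0.2600, 0.3200, 0.4200)
After 2 weeks: (0.2872, 0.3224, 0.3904)
After 3 weeks: (0.2894, 0.3214, 0.3892)
After 4 weeks: (0.2896, 0.3213, 0.3891)
P(in Healthy after 4 weeks) = 0.2896

0.2896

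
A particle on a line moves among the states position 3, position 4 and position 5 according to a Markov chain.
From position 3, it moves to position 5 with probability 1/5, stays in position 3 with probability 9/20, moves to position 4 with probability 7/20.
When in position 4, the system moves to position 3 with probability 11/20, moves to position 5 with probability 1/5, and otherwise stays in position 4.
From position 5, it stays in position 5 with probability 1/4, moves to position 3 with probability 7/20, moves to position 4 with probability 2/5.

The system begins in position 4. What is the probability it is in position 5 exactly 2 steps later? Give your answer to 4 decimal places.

0.2100

Sum over the intermediate state after 1 step:
P = P(position 4→position 3)·P(position 3→position 5) + P(position 4→position 4)·P(position 4→position 5) + P(position 4→position 5)·P(position 5→position 5)
  = 0.55×0.2 + 0.25×0.2 + 0.2×0.25
  = 0.1100 + 0.0500 + 0.0500 = 0.2100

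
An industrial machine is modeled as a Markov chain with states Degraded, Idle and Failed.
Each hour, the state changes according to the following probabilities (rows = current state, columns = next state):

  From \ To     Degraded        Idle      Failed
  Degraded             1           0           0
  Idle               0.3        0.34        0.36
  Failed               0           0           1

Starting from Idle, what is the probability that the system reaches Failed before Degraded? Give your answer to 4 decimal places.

Let h(s) be the probability of absorption at Failed starting from transient state s. Then h(Failed) = 1 and h(Degraded) = 0. By first-step analysis:
h(Idle) = 0.3·0 + 0.34·h(Idle) + 0.36·1
Solving: h(Idle) = 0.5455.
Starting from Idle, the probability is 0.5455.

0.5455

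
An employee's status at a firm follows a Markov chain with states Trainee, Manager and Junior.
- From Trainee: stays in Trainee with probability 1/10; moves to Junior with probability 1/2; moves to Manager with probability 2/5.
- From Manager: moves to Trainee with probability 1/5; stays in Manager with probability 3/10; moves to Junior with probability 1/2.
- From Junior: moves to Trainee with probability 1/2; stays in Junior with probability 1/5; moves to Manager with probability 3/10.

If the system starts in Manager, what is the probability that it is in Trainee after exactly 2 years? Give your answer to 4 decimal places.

Sum over the intermediate state after 1 year:
P = P(Manager→Trainee)·P(Trainee→Trainee) + P(Manager→Manager)·P(Manager→Trainee) + P(Manager→Junior)·P(Junior→Trainee)
  = 0.2×0.1 + 0.3×0.2 + 0.5×0.5
  = 0.0200 + 0.0600 + 0.2500 = 0.3300

0.3300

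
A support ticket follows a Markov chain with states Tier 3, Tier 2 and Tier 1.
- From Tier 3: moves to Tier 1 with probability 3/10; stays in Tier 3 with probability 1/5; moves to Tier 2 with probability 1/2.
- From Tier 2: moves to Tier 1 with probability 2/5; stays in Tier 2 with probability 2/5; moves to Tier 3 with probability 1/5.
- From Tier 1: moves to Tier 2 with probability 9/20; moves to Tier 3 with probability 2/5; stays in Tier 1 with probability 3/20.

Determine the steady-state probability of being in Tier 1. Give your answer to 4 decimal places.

0.2992

Let the stationary distribution be π with π = πP and π_1 + π_2 + π_3 = 1.
π_1 = 0.2·π_1 + 0.2·π_2 + 0.4·π_3
π_2 = 0.5·π_1 + 0.4·π_2 + 0.45·π_3
Solving with the normalization constraint gives π = (0.2598, 0.4409, 0.2992).
So the stationary probability of Tier 1 is 0.2992.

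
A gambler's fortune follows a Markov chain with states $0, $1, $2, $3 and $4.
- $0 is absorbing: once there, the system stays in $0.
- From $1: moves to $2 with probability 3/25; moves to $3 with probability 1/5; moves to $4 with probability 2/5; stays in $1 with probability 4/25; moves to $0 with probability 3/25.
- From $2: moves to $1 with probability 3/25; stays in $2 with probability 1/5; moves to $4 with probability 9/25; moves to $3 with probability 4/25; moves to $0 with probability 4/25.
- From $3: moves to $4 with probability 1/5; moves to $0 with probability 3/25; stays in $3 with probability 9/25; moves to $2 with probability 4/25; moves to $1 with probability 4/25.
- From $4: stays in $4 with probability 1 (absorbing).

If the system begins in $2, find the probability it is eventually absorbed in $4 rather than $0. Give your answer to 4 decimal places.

0.6942

Let h(s) be the probability of absorption at $4 starting from transient state s. Then h($4) = 1 and h($0) = 0. By first-step analysis:
h($1) = 0.12·0 + 0.16·h($1) + 0.12·h($2) + 0.2·h($3) + 0.4·1
h($2) = 0.16·0 + 0.12·h($1) + 0.2·h($2) + 0.16·h($3) + 0.36·1
h($3) = 0.12·0 + 0.16·h($1) + 0.16·h($2) + 0.36·h($3) + 0.2·1
Solving: h($1) = 0.7348, h($2) = 0.6942, h($3) = 0.6697.
Starting from $2, the probability is 0.6942.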